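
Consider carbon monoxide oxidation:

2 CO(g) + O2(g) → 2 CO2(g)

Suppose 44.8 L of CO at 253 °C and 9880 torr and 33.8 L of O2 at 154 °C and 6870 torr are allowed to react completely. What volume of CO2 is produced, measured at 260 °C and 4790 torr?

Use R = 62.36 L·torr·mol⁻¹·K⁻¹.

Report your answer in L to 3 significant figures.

n(CO) = PV/RT = (9880 × 44.8) / (62.36 × 526.15) = 13.49 mol
n(O2) = PV/RT = (6870 × 33.8) / (62.36 × 427.15) = 8.717 mol
For 13.49 mol CO, stoichiometry requires (1/2) × 13.49 = 6.745 mol O2; 8.717 mol is available, so CO is limiting.
n(CO2) = (2/2) × 13.49 = 13.49 mol
V(CO2) = nRT/P = 13.49 × 62.36 × 533.15 / 4790 = 93.63 L

93.6 L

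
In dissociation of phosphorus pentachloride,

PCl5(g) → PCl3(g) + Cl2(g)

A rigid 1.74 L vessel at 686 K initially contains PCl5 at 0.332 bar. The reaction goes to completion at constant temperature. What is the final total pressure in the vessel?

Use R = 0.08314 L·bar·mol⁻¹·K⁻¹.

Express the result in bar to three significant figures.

0.664 bar

Rigid vessel, constant T ⇒ P scales with total gas moles (1 → 2).
P_final = (2/1) × 0.332 = 0.6640 bar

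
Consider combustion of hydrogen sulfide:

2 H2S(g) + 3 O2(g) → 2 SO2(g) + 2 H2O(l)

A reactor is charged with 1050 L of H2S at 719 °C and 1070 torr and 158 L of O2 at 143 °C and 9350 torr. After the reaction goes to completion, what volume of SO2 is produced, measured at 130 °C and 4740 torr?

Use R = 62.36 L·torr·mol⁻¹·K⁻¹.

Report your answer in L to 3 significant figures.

96.3 L

n(H2S) = PV/RT = (1070 × 1050) / (62.36 × 992.15) = 18.16 mol
n(O2) = PV/RT = (9350 × 158) / (62.36 × 416.15) = 56.93 mol
For 18.16 mol H2S, stoichiometry requires (3/2) × 18.16 = 27.24 mol O2; 56.93 mol is available, so H2S is limiting.
n(SO2) = (2/2) × 18.16 = 18.16 mol
V(SO2) = nRT/P = 18.16 × 62.36 × 403.15 / 4740 = 96.32 L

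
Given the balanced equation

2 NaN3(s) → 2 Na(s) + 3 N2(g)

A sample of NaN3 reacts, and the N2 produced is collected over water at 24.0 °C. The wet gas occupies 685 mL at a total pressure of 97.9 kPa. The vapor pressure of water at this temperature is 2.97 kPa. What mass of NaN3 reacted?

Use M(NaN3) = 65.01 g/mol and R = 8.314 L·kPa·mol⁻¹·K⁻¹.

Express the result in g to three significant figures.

P(N2) = 97.9 − 2.97 = 94.93 kPa
n(N2) = PV/RT = (94.93 × 0.6850) / (8.314 × 297.15) = 0.02632 mol
n(NaN3) = (2/3) × 0.02632 = 0.01755 mol
m(NaN3) = 0.01755 × 65.01 = 1.141 g

1.14 g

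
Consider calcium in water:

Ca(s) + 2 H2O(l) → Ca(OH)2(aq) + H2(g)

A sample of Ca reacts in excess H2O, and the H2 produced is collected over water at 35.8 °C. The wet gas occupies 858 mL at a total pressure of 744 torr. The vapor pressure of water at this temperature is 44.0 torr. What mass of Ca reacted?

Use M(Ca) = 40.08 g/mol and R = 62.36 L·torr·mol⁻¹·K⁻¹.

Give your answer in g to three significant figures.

P(H2) = 744 − 44.0 = 700.0 torr
n(H2) = PV/RT = (700.0 × 0.8580) / (62.36 × 308.95) = 0.03117 mol
n(Ca) = (1/1) × 0.03117 = 0.03117 mol
m(Ca) = 0.03117 × 40.08 = 1.249 g

1.25 g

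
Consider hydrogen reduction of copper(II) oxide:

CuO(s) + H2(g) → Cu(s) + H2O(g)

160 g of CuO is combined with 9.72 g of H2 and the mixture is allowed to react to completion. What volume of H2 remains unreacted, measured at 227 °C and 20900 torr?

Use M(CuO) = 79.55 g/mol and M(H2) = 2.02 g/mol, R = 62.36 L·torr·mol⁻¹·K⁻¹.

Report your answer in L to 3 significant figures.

n(CuO) = 160 / 79.55 = 2.011 mol
n(H2) = 9.72 / 2.02 = 4.812 mol
For 2.011 mol CuO, stoichiometry requires (1/1) × 2.011 = 2.011 mol H2; 4.812 mol is available, so CuO is limiting.
n(H2) consumed = (1/1) × 2.011 = 2.011 mol; remaining = 4.812 − 2.011 = 2.801 mol
V(H2) = nRT/P = 2.801 × 62.36 × 500.15 / 20900 = 4.180 L

4.18 L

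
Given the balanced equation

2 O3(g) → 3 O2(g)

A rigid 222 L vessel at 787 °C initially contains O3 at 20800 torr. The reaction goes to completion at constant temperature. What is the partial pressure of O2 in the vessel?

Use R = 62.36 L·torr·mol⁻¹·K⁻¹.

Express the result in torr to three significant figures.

31200 torr

n(O3)₀ = PV/RT = (20800 × 222) / (62.36 × 1060.15) = 69.85 mol
n(O2) = (3/2) × 69.85 = 104.8 mol
P(O2) = nRT/V = 104.8 × 62.36 × 1060.15 / 222 = 31210 torr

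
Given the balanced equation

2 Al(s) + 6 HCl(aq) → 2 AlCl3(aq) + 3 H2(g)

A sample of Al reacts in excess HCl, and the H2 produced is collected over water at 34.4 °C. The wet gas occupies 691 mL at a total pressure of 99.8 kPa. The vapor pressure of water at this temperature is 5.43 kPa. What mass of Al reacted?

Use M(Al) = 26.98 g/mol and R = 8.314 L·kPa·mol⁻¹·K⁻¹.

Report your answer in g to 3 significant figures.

0.459 g

P(H2) = 99.8 − 5.43 = 94.37 kPa
n(H2) = PV/RT = (94.37 × 0.6910) / (8.314 × 307.55) = 0.02550 mol
n(Al) = (2/3) × 0.02550 = 0.01700 mol
m(Al) = 0.01700 × 26.98 = 0.4587 g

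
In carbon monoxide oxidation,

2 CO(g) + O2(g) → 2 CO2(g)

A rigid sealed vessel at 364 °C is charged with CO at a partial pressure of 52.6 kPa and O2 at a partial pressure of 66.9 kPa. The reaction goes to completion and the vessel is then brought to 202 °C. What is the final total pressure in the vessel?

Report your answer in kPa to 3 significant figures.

69.5 kPa

With V and T fixed, P_i ∝ n_i, so the mole ratios apply directly to partial pressures at 364 °C.
P(O2) required for 52.6 kPa of CO = (1/2) × 52.6 = 26.30 kPa; available 66.9 kPa, so CO is limiting.
P(O2) remaining = 66.9 − (1/2) × 52.6 = 40.60 kPa
P(gaseous products) = (2)/2 × 52.6 = 52.60 kPa
P_total at 364 °C = 40.60 + 52.60 = 93.20 kPa
Scaling to 202 °C: P = 93.20 × 475.15/637.15 = 69.50 kPa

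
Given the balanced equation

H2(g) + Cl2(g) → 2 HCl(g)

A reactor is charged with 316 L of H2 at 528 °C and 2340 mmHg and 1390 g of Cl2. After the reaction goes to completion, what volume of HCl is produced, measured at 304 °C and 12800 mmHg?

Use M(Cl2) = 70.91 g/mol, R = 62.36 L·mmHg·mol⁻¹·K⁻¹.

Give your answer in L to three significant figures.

n(H2) = PV/RT = (2340 × 316) / (62.36 × 801.15) = 14.80 mol
n(Cl2) = 1390 / 70.91 = 19.60 mol
For 14.80 mol H2, stoichiometry requires (1/1) × 14.80 = 14.80 mol Cl2; 19.60 mol is available, so H2 is limiting.
n(HCl) = (2/1) × 14.80 = 29.60 mol
V(HCl) = nRT/P = 29.60 × 62.36 × 577.15 / 12800 = 83.23 L

83.2 L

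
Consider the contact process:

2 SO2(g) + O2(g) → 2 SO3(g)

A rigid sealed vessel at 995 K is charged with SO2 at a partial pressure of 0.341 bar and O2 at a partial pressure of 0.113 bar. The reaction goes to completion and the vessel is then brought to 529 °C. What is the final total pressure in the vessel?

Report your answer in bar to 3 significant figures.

With V and T fixed, P_i ∝ n_i, so the mole ratios apply directly to partial pressures at 995 K.
P(O2) required for 0.341 bar of SO2 = (1/2) × 0.341 = 0.1705 bar; available 0.113 bar, so O2 is limiting.
P(SO2) remaining = 0.341 − (2/1) × 0.113 = 0.1150 bar
P(gaseous products) = (2)/1 × 0.113 = 0.2260 bar
P_total at 995 K = 0.1150 + 0.2260 = 0.3410 bar
Scaling to 529 °C: P = 0.3410 × 802.15/995 = 0.2749 bar

0.275 bar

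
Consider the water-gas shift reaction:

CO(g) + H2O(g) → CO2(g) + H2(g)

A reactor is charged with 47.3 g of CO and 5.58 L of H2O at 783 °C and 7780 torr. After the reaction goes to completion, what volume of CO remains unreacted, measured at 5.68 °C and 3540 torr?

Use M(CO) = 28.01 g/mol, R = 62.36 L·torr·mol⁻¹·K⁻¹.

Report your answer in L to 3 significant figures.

n(CO) = 47.3 / 28.01 = 1.689 mol
n(H2O) = PV/RT = (7780 × 5.58) / (62.36 × 1056.15) = 0.6591 mol
For 1.689 mol CO, stoichiometry requires (1/1) × 1.689 = 1.689 mol H2O; 0.6591 mol is available, so H2O is limiting.
n(CO) consumed = (1/1) × 0.6591 = 0.6591 mol; remaining = 1.689 − 0.6591 = 1.030 mol
V(CO) = nRT/P = 1.030 × 62.36 × 278.83 / 3540 = 5.059 L

5.06 L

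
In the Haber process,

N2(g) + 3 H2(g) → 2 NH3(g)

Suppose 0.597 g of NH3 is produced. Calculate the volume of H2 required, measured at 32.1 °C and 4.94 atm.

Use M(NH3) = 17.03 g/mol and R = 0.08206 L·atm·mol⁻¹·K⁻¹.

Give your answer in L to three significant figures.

n(NH3) = 0.5970 / 17.03 = 0.03506 mol
n(H2) = (3/2) × 0.03506 = 0.05259 mol
V = nRT/P = 0.05259 × 0.08206 × 305.25 / 4.94 = 0.2667 L

0.267 L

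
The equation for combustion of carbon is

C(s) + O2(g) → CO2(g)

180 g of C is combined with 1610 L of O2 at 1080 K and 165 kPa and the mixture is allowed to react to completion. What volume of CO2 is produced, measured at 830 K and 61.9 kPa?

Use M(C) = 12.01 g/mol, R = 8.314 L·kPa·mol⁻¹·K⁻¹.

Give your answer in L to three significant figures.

n(C) = 180 / 12.01 = 14.99 mol
n(O2) = PV/RT = (165 × 1610) / (8.314 × 1080) = 29.59 mol
For 14.99 mol C, stoichiometry requires (1/1) × 14.99 = 14.99 mol O2; 29.59 mol is available, so C is limiting.
n(CO2) = (1/1) × 14.99 = 14.99 mol
V(CO2) = nRT/P = 14.99 × 8.314 × 830 / 61.9 = 1671 L

1670 L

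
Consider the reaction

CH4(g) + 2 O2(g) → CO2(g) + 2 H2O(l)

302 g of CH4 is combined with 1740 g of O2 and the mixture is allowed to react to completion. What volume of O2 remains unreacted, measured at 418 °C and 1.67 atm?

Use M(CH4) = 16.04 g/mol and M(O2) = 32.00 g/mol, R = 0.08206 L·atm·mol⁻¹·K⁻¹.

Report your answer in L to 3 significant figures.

n(CH4) = 302 / 16.04 = 18.83 mol
n(O2) = 1740 / 32.00 = 54.38 mol
For 18.83 mol CH4, stoichiometry requires (2/1) × 18.83 = 37.66 mol O2; 54.38 mol is available, so CH4 is limiting.
n(O2) consumed = (2/1) × 18.83 = 37.66 mol; remaining = 54.38 − 37.66 = 16.72 mol
V(O2) = nRT/P = 16.72 × 0.08206 × 691.15 / 1.67 = 567.8 L

568 L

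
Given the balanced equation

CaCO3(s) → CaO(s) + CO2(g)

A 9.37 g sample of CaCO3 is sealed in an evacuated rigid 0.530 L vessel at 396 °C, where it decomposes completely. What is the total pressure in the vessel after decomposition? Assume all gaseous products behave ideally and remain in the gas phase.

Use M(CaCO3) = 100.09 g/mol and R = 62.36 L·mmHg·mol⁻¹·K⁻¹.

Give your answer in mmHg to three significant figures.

7370 mmHg

n(CaCO3) = 9.37 / 100.09 = 0.09362 mol
n(gas produced) = (1/1) × 0.09362 = 0.09362 mol
P = nRT/V = 0.09362 × 62.36 × 669.15 / 0.530 = 7371 mmHg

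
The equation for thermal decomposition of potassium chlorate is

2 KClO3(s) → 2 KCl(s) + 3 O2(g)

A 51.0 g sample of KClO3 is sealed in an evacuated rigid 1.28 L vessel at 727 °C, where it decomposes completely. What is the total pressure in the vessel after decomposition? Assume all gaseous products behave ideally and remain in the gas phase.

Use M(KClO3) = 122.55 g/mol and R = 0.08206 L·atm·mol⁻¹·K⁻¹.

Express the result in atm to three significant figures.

n(KClO3) = 51.0 / 122.55 = 0.4162 mol
n(gas produced) = (3/2) × 0.4162 = 0.6243 mol
P = nRT/V = 0.6243 × 0.08206 × 1000.15 / 1.28 = 40.03 atm

40.0 atm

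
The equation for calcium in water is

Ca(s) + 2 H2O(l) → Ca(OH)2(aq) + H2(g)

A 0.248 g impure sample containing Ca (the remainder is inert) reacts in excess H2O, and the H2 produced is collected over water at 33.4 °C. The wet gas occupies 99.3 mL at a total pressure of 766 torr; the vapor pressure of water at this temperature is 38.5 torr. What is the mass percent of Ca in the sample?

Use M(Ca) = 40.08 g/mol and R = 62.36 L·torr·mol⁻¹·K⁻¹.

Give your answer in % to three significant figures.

P(H2) = 766 − 38.5 = 727.5 torr
n(H2) = PV/RT = (727.5 × 0.09930) / (62.36 × 306.55) = 0.003779 mol
n(Ca) = (1/1) × 0.003779 = 0.003779 mol
m(Ca) = 0.003779 × 40.08 = 0.1515 g
%Ca = 0.1515 / 0.248 × 100 = 61.09%

61.1 %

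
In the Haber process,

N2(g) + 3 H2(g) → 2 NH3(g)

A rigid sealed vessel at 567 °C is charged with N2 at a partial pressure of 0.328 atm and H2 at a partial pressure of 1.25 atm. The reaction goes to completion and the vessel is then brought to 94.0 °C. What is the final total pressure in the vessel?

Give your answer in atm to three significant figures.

0.403 atm

Because the vessel is rigid and T is held at 567 °C, work the stoichiometry in partial pressures (P_i = n_iRT/V).
P(H2) required for 0.328 atm of N2 = (3/1) × 0.328 = 0.9840 atm; available 1.25 atm, so N2 is limiting.
P(H2) remaining = 1.25 − (3/1) × 0.328 = 0.2660 atm
P(gaseous products) = (2)/1 × 0.328 = 0.6560 atm
P_total at 567 °C = 0.2660 + 0.6560 = 0.9220 atm
Scaling to 94.0 °C: P = 0.9220 × 367.15/840.15 = 0.4029 atm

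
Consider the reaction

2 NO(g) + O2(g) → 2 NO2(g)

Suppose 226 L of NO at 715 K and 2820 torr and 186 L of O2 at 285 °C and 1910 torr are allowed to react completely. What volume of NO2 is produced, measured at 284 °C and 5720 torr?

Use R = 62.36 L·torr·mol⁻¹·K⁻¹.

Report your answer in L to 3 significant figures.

n(NO) = PV/RT = (2820 × 226) / (62.36 × 715) = 14.29 mol
n(O2) = PV/RT = (1910 × 186) / (62.36 × 558.15) = 10.21 mol
For 14.29 mol NO, stoichiometry requires (1/2) × 14.29 = 7.145 mol O2; 10.21 mol is available, so NO is limiting.
n(NO2) = (2/2) × 14.29 = 14.29 mol
V(NO2) = nRT/P = 14.29 × 62.36 × 557.15 / 5720 = 86.80 L

86.8 L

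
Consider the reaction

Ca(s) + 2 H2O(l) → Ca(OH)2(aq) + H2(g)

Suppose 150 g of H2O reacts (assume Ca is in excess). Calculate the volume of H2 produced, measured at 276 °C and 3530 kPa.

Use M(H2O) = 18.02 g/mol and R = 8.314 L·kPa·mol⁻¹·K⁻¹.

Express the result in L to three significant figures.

n(H2O) = 150.0 / 18.02 = 8.324 mol
n(H2) = (1/2) × 8.324 = 4.162 mol
V = nRT/P = 4.162 × 8.314 × 549.15 / 3530 = 5.383 L

5.38 L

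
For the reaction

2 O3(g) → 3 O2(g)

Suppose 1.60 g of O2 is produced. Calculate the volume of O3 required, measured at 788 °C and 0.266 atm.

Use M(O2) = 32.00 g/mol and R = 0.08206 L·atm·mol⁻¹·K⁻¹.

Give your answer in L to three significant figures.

n(O2) = 1.600 / 32.00 = 0.05000 mol
n(O3) = (2/3) × 0.05000 = 0.03333 mol
V = nRT/P = 0.03333 × 0.08206 × 1061.15 / 0.266 = 10.91 L

10.9 L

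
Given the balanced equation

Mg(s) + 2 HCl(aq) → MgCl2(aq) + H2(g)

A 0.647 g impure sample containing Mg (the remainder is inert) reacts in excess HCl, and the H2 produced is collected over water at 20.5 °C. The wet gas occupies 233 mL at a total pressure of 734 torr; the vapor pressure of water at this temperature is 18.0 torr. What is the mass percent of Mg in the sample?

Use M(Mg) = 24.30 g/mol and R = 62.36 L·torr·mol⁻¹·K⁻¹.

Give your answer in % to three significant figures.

P(H2) = 734 − 18.0 = 716.0 torr
n(H2) = PV/RT = (716.0 × 0.2330) / (62.36 × 293.65) = 0.009110 mol
n(Mg) = (1/1) × 0.009110 = 0.009110 mol
m(Mg) = 0.009110 × 24.30 = 0.2214 g
%Mg = 0.2214 / 0.647 × 100 = 34.22%

34.2 %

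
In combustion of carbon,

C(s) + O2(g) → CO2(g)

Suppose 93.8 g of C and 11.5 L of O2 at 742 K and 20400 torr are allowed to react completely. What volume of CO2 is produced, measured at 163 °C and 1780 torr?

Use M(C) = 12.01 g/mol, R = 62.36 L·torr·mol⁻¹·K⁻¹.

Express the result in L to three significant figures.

n(C) = 93.8 / 12.01 = 7.810 mol
n(O2) = PV/RT = (20400 × 11.5) / (62.36 × 742) = 5.070 mol
For 7.810 mol C, stoichiometry requires (1/1) × 7.810 = 7.810 mol O2; 5.070 mol is available, so O2 is limiting.
n(CO2) = (1/1) × 5.070 = 5.070 mol
V(CO2) = nRT/P = 5.070 × 62.36 × 436.15 / 1780 = 77.47 L

77.5 L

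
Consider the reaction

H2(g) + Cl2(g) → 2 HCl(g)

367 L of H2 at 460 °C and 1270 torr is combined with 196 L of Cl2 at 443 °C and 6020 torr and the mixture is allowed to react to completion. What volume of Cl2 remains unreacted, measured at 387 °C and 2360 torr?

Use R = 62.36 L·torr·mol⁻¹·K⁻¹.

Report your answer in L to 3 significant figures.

283 L

n(H2) = PV/RT = (1270 × 367) / (62.36 × 733.15) = 10.19 mol
n(Cl2) = PV/RT = (6020 × 196) / (62.36 × 716.15) = 26.42 mol
For 10.19 mol H2, stoichiometry requires (1/1) × 10.19 = 10.19 mol Cl2; 26.42 mol is available, so H2 is limiting.
n(Cl2) consumed = (1/1) × 10.19 = 10.19 mol; remaining = 26.42 − 10.19 = 16.23 mol
V(Cl2) = nRT/P = 16.23 × 62.36 × 660.15 / 2360 = 283.1 L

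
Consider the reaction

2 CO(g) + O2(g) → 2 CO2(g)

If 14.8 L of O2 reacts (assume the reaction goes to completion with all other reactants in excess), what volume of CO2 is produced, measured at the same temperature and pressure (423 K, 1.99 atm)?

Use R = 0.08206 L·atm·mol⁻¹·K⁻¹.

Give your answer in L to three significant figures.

At constant T and P, gas volumes are in the mole ratio: V(CO2) = (2/1) × 14.8 = 29.60 L

29.6 L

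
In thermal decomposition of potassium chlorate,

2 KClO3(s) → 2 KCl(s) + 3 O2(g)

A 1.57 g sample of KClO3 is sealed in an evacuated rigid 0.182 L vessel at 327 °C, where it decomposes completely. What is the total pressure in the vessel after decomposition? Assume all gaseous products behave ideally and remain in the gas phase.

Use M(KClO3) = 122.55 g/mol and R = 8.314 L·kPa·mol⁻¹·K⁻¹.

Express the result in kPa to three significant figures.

n(KClO3) = 1.57 / 122.55 = 0.01281 mol
n(gas produced) = (3/2) × 0.01281 = 0.01921 mol
P = nRT/V = 0.01921 × 8.314 × 600.15 / 0.182 = 526.7 kPa

527 kPa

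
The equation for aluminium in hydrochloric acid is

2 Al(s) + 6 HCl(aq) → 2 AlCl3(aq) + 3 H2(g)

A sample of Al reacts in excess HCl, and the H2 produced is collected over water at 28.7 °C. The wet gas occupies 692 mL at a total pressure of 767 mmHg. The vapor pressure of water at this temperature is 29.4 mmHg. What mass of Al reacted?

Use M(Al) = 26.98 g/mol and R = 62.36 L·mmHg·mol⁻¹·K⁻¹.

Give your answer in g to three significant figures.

0.488 g

P(H2) = 767 − 29.4 = 737.6 mmHg
n(H2) = PV/RT = (737.6 × 0.6920) / (62.36 × 301.85) = 0.02712 mol
n(Al) = (2/3) × 0.02712 = 0.01808 mol
m(Al) = 0.01808 × 26.98 = 0.4878 g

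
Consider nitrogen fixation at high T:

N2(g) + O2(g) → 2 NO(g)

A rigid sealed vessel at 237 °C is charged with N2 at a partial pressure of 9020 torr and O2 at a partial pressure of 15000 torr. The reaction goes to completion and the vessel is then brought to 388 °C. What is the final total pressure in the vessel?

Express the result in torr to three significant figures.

31100 torr

Because the vessel is rigid and T is held at 237 °C, work the stoichiometry in partial pressures (P_i = n_iRT/V).
P(O2) required for 9020 torr of N2 = (1/1) × 9020 = 9020 torr; available 15000 torr, so N2 is limiting.
P(O2) remaining = 15000 − (1/1) × 9020 = 5980 torr
P(gaseous products) = (2)/1 × 9020 = 18040 torr
P_total at 237 °C = 5980 + 18040 = 24020 torr
Scaling to 388 °C: P = 24020 × 661.15/510.15 = 31130 torr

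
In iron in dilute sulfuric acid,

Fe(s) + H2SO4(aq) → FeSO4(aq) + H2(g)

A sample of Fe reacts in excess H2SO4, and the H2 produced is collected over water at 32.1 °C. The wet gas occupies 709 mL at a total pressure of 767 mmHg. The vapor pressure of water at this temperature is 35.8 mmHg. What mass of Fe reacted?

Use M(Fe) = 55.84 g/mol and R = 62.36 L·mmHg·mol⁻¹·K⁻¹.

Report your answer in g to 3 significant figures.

P(H2) = 767 − 35.8 = 731.2 mmHg
n(H2) = PV/RT = (731.2 × 0.7090) / (62.36 × 305.25) = 0.02723 mol
n(Fe) = (1/1) × 0.02723 = 0.02723 mol
m(Fe) = 0.02723 × 55.84 = 1.521 g

1.52 g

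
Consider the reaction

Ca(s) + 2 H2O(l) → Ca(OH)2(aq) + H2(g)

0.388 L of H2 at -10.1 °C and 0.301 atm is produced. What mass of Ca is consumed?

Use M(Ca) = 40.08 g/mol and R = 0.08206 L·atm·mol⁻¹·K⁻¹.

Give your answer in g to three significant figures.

0.217 g

n(H2) = PV/RT = (0.301 × 0.388) / (0.08206 × 263.05) = 0.005410 mol
n(Ca) = (1/1) × 0.005410 = 0.005410 mol
m(Ca) = 0.005410 × 40.08 = 0.2168 g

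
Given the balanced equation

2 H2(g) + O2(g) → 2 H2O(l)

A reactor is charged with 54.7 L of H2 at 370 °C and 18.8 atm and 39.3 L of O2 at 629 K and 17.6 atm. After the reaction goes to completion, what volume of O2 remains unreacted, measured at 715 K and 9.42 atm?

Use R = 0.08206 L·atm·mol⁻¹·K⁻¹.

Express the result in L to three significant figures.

22.8 L

n(H2) = PV/RT = (18.8 × 54.7) / (0.08206 × 643.15) = 19.49 mol
n(O2) = PV/RT = (17.6 × 39.3) / (0.08206 × 629) = 13.40 mol
For 19.49 mol H2, stoichiometry requires (1/2) × 19.49 = 9.745 mol O2; 13.40 mol is available, so H2 is limiting.
n(O2) consumed = (1/2) × 19.49 = 9.745 mol; remaining = 13.40 − 9.745 = 3.655 mol
V(O2) = nRT/P = 3.655 × 0.08206 × 715 / 9.42 = 22.77 L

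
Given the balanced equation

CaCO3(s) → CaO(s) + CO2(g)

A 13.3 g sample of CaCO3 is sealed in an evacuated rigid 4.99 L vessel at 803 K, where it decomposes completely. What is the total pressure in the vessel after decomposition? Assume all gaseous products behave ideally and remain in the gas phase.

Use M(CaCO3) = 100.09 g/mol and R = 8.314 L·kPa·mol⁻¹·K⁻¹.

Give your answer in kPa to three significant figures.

178 kPa

n(CaCO3) = 13.3 / 100.09 = 0.1329 mol
n(gas produced) = (1/1) × 0.1329 = 0.1329 mol
P = nRT/V = 0.1329 × 8.314 × 803 / 4.99 = 177.8 kPa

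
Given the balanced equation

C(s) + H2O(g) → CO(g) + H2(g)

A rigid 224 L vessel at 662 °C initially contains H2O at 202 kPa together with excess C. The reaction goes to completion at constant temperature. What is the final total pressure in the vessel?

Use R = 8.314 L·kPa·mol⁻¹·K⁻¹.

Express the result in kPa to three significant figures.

Since T and V are fixed, P_final/P_initial = n_final/n_initial = 2/1.
P_final = (2/1) × 202 = 404.0 kPa

404 kPa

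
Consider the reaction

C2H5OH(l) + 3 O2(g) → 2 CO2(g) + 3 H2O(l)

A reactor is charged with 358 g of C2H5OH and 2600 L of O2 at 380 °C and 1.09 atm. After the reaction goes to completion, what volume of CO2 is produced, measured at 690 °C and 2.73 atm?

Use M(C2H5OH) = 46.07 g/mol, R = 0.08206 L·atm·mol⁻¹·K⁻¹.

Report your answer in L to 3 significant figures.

n(C2H5OH) = 358 / 46.07 = 7.771 mol
n(O2) = PV/RT = (1.09 × 2600) / (0.08206 × 653.15) = 52.88 mol
For 7.771 mol C2H5OH, stoichiometry requires (3/1) × 7.771 = 23.31 mol O2; 52.88 mol is available, so C2H5OH is limiting.
n(CO2) = (2/1) × 7.771 = 15.54 mol
V(CO2) = nRT/P = 15.54 × 0.08206 × 963.15 / 2.73 = 449.9 L

450 L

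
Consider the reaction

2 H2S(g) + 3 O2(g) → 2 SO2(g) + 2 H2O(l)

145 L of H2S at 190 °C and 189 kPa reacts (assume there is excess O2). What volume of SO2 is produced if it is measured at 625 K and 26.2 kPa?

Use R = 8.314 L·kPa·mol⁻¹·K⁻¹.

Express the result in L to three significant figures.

1410 L

n(H2S) = PV/RT = (189 × 145) / (8.314 × 463.15) = 7.117 mol
n(SO2) = (2/2) × 7.117 = 7.117 mol
V = nRT/P = 7.117 × 8.314 × 625 / 26.2 = 1412 L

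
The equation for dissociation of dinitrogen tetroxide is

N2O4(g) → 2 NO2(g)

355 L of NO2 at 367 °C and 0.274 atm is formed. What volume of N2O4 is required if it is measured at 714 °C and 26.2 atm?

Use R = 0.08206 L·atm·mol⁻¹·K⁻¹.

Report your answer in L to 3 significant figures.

n(NO2) = PV/RT = (0.274 × 355) / (0.08206 × 640.15) = 1.852 mol
n(N2O4) = (1/2) × 1.852 = 0.9260 mol
V = nRT/P = 0.9260 × 0.08206 × 987.15 / 26.2 = 2.863 L

2.86 L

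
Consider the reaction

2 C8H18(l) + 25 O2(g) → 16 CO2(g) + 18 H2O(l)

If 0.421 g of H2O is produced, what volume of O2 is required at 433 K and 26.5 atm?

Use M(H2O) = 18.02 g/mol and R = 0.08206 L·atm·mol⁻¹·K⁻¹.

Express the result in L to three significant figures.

0.0435 L

n(H2O) = 0.4210 / 18.02 = 0.02336 mol
n(O2) = (25/18) × 0.02336 = 0.03244 mol
V = nRT/P = 0.03244 × 0.08206 × 433 / 26.5 = 0.04350 L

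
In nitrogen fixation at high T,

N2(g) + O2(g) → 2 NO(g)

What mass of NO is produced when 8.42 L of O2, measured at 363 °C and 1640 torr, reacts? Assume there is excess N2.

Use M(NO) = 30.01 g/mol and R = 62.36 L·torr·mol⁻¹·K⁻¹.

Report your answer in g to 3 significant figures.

n(O2) = PV/RT = (1640 × 8.42) / (62.36 × 636.15) = 0.3481 mol
n(NO) = (2/1) × 0.3481 = 0.6962 mol
m(NO) = 0.6962 × 30.01 = 20.89 g

20.9 g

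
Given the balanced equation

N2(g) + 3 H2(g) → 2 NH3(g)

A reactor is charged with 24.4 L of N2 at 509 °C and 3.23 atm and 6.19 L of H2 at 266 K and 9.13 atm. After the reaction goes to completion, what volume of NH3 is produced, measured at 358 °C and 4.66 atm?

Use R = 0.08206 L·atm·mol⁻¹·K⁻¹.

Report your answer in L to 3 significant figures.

n(N2) = PV/RT = (3.23 × 24.4) / (0.08206 × 782.15) = 1.228 mol
n(H2) = PV/RT = (9.13 × 6.19) / (0.08206 × 266) = 2.589 mol
For 1.228 mol N2, stoichiometry requires (3/1) × 1.228 = 3.684 mol H2; 2.589 mol is available, so H2 is limiting.
n(NH3) = (2/3) × 2.589 = 1.726 mol
V(NH3) = nRT/P = 1.726 × 0.08206 × 631.15 / 4.66 = 19.18 L

19.2 L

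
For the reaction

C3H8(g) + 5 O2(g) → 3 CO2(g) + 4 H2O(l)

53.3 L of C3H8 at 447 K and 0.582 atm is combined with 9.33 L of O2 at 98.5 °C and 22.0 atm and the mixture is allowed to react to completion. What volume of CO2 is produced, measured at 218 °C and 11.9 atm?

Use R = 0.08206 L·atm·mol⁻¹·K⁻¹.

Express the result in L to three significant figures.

n(C3H8) = PV/RT = (0.582 × 53.3) / (0.08206 × 447) = 0.8457 mol
n(O2) = PV/RT = (22.0 × 9.33) / (0.08206 × 371.65) = 6.730 mol
For 0.8457 mol C3H8, stoichiometry requires (5/1) × 0.8457 = 4.229 mol O2; 6.730 mol is available, so C3H8 is limiting.
n(CO2) = (3/1) × 0.8457 = 2.537 mol
V(CO2) = nRT/P = 2.537 × 0.08206 × 491.15 / 11.9 = 8.592 L

8.59 L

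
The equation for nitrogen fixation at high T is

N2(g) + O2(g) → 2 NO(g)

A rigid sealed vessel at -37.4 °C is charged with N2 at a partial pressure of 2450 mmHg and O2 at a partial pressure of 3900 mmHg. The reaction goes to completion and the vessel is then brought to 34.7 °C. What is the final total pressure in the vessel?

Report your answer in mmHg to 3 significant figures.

8290 mmHg

At constant V, partial pressures at -37.4 °C are proportional to moles, so apply stoichiometry directly to pressures.
P(O2) required for 2450 mmHg of N2 = (1/1) × 2450 = 2450 mmHg; available 3900 mmHg, so N2 is limiting.
P(O2) remaining = 3900 − (1/1) × 2450 = 1450 mmHg
P(gaseous products) = (2)/1 × 2450 = 4900 mmHg
P_total at -37.4 °C = 1450 + 4900 = 6350 mmHg
Scaling to 34.7 °C: P = 6350 × 307.85/235.75 = 8292 mmHg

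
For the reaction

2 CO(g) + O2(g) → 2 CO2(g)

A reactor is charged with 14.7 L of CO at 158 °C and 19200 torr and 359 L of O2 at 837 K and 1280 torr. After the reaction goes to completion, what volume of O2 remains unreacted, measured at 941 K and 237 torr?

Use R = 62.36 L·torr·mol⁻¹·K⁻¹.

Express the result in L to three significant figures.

880 L

n(CO) = PV/RT = (19200 × 14.7) / (62.36 × 431.15) = 10.50 mol
n(O2) = PV/RT = (1280 × 359) / (62.36 × 837) = 8.804 mol
For 10.50 mol CO, stoichiometry requires (1/2) × 10.50 = 5.250 mol O2; 8.804 mol is available, so CO is limiting.
n(O2) consumed = (1/2) × 10.50 = 5.250 mol; remaining = 8.804 − 5.250 = 3.554 mol
V(O2) = nRT/P = 3.554 × 62.36 × 941 / 237 = 880.0 L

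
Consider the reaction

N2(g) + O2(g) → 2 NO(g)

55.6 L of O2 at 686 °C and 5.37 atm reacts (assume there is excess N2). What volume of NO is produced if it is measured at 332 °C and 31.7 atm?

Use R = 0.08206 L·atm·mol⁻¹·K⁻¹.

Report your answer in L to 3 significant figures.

n(O2) = PV/RT = (5.37 × 55.6) / (0.08206 × 959.15) = 3.793 mol
n(NO) = (2/1) × 3.793 = 7.586 mol
V = nRT/P = 7.586 × 0.08206 × 605.15 / 31.7 = 11.88 L

11.9 L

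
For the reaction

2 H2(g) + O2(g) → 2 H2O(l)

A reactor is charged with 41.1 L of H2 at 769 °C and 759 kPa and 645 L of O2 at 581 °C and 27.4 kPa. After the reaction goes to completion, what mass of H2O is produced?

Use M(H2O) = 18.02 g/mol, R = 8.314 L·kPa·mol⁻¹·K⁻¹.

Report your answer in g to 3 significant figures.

n(H2) = PV/RT = (759 × 41.1) / (8.314 × 1042.15) = 3.600 mol
n(O2) = PV/RT = (27.4 × 645) / (8.314 × 854.15) = 2.489 mol
For 3.600 mol H2, stoichiometry requires (1/2) × 3.600 = 1.800 mol O2; 2.489 mol is available, so H2 is limiting.
n(H2O) = (2/2) × 3.600 = 3.600 mol
m(H2O) = 3.600 × 18.02 = 64.87 g

64.9 g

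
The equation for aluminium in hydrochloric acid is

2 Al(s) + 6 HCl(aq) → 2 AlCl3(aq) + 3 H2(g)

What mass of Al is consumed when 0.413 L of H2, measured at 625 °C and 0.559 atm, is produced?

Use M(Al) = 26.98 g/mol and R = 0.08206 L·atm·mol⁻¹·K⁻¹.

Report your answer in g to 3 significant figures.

0.0563 g

n(H2) = PV/RT = (0.559 × 0.413) / (0.08206 × 898.15) = 0.003132 mol
n(Al) = (2/3) × 0.003132 = 0.002088 mol
m(Al) = 0.002088 × 26.98 = 0.05633 g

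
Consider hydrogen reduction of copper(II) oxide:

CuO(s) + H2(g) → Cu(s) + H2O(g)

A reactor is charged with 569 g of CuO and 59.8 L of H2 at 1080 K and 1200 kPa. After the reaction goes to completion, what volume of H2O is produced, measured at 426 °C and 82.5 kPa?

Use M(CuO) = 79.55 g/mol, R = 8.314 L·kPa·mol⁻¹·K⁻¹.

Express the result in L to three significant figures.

504 L

n(CuO) = 569 / 79.55 = 7.153 mol
n(H2) = PV/RT = (1200 × 59.8) / (8.314 × 1080) = 7.992 mol
For 7.153 mol CuO, stoichiometry requires (1/1) × 7.153 = 7.153 mol H2; 7.992 mol is available, so CuO is limiting.
n(H2O) = (1/1) × 7.153 = 7.153 mol
V(H2O) = nRT/P = 7.153 × 8.314 × 699.15 / 82.5 = 504.0 L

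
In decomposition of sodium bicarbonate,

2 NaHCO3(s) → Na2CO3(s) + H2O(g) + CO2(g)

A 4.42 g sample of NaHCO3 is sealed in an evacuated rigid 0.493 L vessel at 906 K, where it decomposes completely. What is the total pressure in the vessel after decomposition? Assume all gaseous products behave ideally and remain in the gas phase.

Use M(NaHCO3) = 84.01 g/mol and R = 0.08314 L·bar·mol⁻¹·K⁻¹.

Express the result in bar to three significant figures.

n(NaHCO3) = 4.42 / 84.01 = 0.05261 mol
n(gas produced) = (2/2) × 0.05261 = 0.05261 mol
P = nRT/V = 0.05261 × 0.08314 × 906 / 0.493 = 8.038 bar

8.04 bar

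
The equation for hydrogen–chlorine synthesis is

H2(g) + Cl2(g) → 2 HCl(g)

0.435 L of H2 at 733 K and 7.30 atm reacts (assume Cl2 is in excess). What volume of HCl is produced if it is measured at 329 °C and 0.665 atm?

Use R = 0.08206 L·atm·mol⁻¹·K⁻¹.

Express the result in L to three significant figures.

n(H2) = PV/RT = (7.30 × 0.435) / (0.08206 × 733) = 0.05279 mol
n(HCl) = (2/1) × 0.05279 = 0.1056 mol
V = nRT/P = 0.1056 × 0.08206 × 602.15 / 0.665 = 7.847 L

7.85 L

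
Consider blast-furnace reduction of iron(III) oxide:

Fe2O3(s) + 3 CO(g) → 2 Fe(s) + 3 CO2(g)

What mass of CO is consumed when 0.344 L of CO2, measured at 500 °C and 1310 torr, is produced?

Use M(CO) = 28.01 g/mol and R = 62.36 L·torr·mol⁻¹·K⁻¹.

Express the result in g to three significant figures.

0.262 g

n(CO2) = PV/RT = (1310 × 0.344) / (62.36 × 773.15) = 0.009347 mol
n(CO) = (3/3) × 0.009347 = 0.009347 mol
m(CO) = 0.009347 × 28.01 = 0.2618 g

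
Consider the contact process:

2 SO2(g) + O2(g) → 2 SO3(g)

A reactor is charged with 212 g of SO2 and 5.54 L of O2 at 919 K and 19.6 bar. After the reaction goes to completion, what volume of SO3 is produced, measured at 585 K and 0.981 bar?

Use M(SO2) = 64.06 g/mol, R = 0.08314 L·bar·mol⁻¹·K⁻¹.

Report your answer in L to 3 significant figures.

141 L

n(SO2) = 212 / 64.06 = 3.309 mol
n(O2) = PV/RT = (19.6 × 5.54) / (0.08314 × 919) = 1.421 mol
For 3.309 mol SO2, stoichiometry requires (1/2) × 3.309 = 1.655 mol O2; 1.421 mol is available, so O2 is limiting.
n(SO3) = (2/1) × 1.421 = 2.842 mol
V(SO3) = nRT/P = 2.842 × 0.08314 × 585 / 0.981 = 140.9 L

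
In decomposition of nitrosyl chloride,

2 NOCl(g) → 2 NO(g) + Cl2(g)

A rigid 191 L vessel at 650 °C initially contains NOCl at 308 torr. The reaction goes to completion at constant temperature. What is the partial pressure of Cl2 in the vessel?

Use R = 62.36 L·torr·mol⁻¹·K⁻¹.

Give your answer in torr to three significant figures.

154 torr

n(NOCl)₀ = PV/RT = (308 × 191) / (62.36 × 923.15) = 1.022 mol
n(Cl2) = (1/2) × 1.022 = 0.5110 mol
P(Cl2) = nRT/V = 0.5110 × 62.36 × 923.15 / 191 = 154.0 torr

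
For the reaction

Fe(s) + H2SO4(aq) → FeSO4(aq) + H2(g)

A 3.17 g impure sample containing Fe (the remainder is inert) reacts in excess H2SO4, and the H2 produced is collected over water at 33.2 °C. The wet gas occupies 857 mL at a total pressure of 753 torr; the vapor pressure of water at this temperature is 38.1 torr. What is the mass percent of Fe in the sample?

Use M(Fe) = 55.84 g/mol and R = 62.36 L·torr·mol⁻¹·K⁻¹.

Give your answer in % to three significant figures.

56.5 %

P(H2) = 753 − 38.1 = 714.9 torr
n(H2) = PV/RT = (714.9 × 0.8570) / (62.36 × 306.35) = 0.03207 mol
n(Fe) = (1/1) × 0.03207 = 0.03207 mol
m(Fe) = 0.03207 × 55.84 = 1.791 g
%Fe = 1.791 / 3.17 × 100 = 56.50%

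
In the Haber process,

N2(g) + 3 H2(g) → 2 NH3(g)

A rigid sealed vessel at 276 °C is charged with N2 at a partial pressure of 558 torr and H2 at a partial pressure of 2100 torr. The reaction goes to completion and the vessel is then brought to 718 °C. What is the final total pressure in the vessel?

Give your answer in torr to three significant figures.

2780 torr

With V and T fixed, P_i ∝ n_i, so the mole ratios apply directly to partial pressures at 276 °C.
P(H2) required for 558 torr of N2 = (3/1) × 558 = 1674 torr; available 2100 torr, so N2 is limiting.
P(H2) remaining = 2100 − (3/1) × 558 = 426.0 torr
P(gaseous products) = (2)/1 × 558 = 1116 torr
P_total at 276 °C = 426.0 + 1116 = 1542 torr
Scaling to 718 °C: P = 1542 × 991.15/549.15 = 2783 torr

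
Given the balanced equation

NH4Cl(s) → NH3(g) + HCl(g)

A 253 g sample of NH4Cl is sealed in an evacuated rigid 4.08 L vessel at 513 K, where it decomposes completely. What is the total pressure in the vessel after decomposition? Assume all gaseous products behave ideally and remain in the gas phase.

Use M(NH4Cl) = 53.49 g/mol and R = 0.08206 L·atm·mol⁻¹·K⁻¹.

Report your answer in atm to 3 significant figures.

97.6 atm

n(NH4Cl) = 253 / 53.49 = 4.730 mol
n(gas produced) = (2/1) × 4.730 = 9.460 mol
P = nRT/V = 9.460 × 0.08206 × 513 / 4.08 = 97.61 atm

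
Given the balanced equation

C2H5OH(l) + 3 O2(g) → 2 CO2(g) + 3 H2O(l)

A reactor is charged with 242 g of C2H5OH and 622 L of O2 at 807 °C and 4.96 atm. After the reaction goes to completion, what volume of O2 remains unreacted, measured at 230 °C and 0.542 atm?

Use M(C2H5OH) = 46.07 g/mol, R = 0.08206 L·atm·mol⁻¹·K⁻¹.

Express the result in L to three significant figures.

1450 L

n(C2H5OH) = 242 / 46.07 = 5.253 mol
n(O2) = PV/RT = (4.96 × 622) / (0.08206 × 1080.15) = 34.81 mol
For 5.253 mol C2H5OH, stoichiometry requires (3/1) × 5.253 = 15.76 mol O2; 34.81 mol is available, so C2H5OH is limiting.
n(O2) consumed = (3/1) × 5.253 = 15.76 mol; remaining = 34.81 − 15.76 = 19.05 mol
V(O2) = nRT/P = 19.05 × 0.08206 × 503.15 / 0.542 = 1451 L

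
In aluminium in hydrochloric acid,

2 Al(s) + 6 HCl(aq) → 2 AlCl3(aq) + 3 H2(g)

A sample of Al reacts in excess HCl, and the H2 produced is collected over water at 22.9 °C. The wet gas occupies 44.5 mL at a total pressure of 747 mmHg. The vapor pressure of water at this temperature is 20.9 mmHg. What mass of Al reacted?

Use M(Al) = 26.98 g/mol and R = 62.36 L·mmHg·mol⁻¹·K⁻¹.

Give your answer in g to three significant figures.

P(H2) = 747 − 20.9 = 726.1 mmHg
n(H2) = PV/RT = (726.1 × 0.04450) / (62.36 × 296.05) = 0.001750 mol
n(Al) = (2/3) × 0.001750 = 0.001167 mol
m(Al) = 0.001167 × 26.98 = 0.03149 g

0.0315 g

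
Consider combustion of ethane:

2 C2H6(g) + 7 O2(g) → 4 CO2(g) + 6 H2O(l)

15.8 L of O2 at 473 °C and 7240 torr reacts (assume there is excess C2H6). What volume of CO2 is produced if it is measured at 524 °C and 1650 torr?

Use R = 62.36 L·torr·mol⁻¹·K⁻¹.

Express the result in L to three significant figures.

42.3 L

n(O2) = PV/RT = (7240 × 15.8) / (62.36 × 746.15) = 2.458 mol
n(CO2) = (4/7) × 2.458 = 1.405 mol
V = nRT/P = 1.405 × 62.36 × 797.15 / 1650 = 42.33 L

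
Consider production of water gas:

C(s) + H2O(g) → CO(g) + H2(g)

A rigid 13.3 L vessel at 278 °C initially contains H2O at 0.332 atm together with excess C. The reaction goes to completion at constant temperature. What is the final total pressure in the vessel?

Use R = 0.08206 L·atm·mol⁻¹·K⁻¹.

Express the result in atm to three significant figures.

0.664 atm

Rigid vessel, constant T ⇒ P scales with total gas moles (1 → 2).
P_final = (2/1) × 0.332 = 0.6640 atm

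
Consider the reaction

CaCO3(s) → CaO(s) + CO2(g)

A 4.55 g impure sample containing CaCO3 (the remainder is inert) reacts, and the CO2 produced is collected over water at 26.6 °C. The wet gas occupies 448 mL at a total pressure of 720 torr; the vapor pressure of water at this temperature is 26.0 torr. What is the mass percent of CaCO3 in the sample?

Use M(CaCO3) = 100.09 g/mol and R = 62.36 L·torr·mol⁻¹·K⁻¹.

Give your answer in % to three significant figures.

36.6 %

P(CO2) = 720 − 26.0 = 694.0 torr
n(CO2) = PV/RT = (694.0 × 0.4480) / (62.36 × 299.75) = 0.01663 mol
n(CaCO3) = (1/1) × 0.01663 = 0.01663 mol
m(CaCO3) = 0.01663 × 100.09 = 1.664 g
%CaCO3 = 1.664 / 4.55 × 100 = 36.57%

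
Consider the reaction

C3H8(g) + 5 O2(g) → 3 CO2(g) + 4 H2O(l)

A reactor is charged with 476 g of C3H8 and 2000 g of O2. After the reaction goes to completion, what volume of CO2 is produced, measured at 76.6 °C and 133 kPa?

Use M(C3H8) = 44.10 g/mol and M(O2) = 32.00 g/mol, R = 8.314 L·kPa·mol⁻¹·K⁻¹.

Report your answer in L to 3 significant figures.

708 L

n(C3H8) = 476 / 44.10 = 10.79 mol
n(O2) = 2000 / 32.00 = 62.50 mol
For 10.79 mol C3H8, stoichiometry requires (5/1) × 10.79 = 53.95 mol O2; 62.50 mol is available, so C3H8 is limiting.
n(CO2) = (3/1) × 10.79 = 32.37 mol
V(CO2) = nRT/P = 32.37 × 8.314 × 349.75 / 133 = 707.7 L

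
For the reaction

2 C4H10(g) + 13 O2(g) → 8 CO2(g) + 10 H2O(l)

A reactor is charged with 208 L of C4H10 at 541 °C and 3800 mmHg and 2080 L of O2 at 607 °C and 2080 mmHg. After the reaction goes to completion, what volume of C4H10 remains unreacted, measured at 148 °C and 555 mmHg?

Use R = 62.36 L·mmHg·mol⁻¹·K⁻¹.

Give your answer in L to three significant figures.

n(C4H10) = PV/RT = (3800 × 208) / (62.36 × 814.15) = 15.57 mol
n(O2) = PV/RT = (2080 × 2080) / (62.36 × 880.15) = 78.82 mol
For 15.57 mol C4H10, stoichiometry requires (13/2) × 15.57 = 101.2 mol O2; 78.82 mol is available, so O2 is limiting.
n(C4H10) consumed = (2/13) × 78.82 = 12.13 mol; remaining = 15.57 − 12.13 = 3.440 mol
V(C4H10) = nRT/P = 3.440 × 62.36 × 421.15 / 555 = 162.8 L

163 L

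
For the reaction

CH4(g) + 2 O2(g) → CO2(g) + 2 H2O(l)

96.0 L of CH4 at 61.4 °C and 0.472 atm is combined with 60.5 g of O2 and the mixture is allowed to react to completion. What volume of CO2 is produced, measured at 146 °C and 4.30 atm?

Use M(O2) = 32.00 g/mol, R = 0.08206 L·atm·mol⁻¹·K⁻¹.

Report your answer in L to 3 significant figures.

7.56 L

n(CH4) = PV/RT = (0.472 × 96.0) / (0.08206 × 334.55) = 1.651 mol
n(O2) = 60.5 / 32.00 = 1.891 mol
For 1.651 mol CH4, stoichiometry requires (2/1) × 1.651 = 3.302 mol O2; 1.891 mol is available, so O2 is limiting.
n(CO2) = (1/2) × 1.891 = 0.9455 mol
V(CO2) = nRT/P = 0.9455 × 0.08206 × 419.15 / 4.30 = 7.563 L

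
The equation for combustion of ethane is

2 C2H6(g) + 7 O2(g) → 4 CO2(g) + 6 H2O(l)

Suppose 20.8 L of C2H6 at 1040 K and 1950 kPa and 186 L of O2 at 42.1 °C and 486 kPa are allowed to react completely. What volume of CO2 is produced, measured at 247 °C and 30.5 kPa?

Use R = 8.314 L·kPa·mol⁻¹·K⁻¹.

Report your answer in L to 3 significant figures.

1330 L

n(C2H6) = PV/RT = (1950 × 20.8) / (8.314 × 1040) = 4.691 mol
n(O2) = PV/RT = (486 × 186) / (8.314 × 315.25) = 34.49 mol
For 4.691 mol C2H6, stoichiometry requires (7/2) × 4.691 = 16.42 mol O2; 34.49 mol is available, so C2H6 is limiting.
n(CO2) = (4/2) × 4.691 = 9.382 mol
V(CO2) = nRT/P = 9.382 × 8.314 × 520.15 / 30.5 = 1330 L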